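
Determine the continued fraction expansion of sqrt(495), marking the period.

[22; (4, 44)]

Write x_i = (sqrt(495) + m_i)/d_i with (m_0, d_0) = (0, 1). a_0 = floor(sqrt(495)) = 22, since 22^2 = 484 <= 495 < 529 = 23^2.
Iterate m_{i+1} = d_i*a_i - m_i, d_{i+1} = (495 - m_{i+1}^2)/d_i, a_{i+1} = floor((a_0 + m_{i+1})/d_{i+1}):
  m_1 = 1*22 - 0 = 22, d_1 = (495 - 22^2)/1 = 11/1 = 11, a_1 = floor((22 + 22)/11) = 4.
  m_2 = 11*4 - 22 = 22, d_2 = (495 - 22^2)/11 = 11/11 = 1, a_2 = floor((22 + 22)/1) = 44.
  m_3 = 1*44 - 22 = 22, d_3 = (495 - 22^2)/1 = 11/1 = 11: (m_3, d_3) = (m_1, d_1) = (22, 11), so from here the quotients repeat a_1, a_2; the period length is 2.
Hence the expansion of sqrt(495) is a_0 = 22 followed by the repeating block 4, 44 (period 2).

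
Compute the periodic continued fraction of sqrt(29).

Write x_i = (sqrt(29) + m_i)/d_i with (m_0, d_0) = (0, 1). a_0 = floor(sqrt(29)) = 5, since 5^2 = 25 <= 29 < 36 = 6^2.
Iterate m_{i+1} = d_i*a_i - m_i, d_{i+1} = (29 - m_{i+1}^2)/d_i, a_{i+1} = floor((a_0 + m_{i+1})/d_{i+1}):
  m_1 = 1*5 - 0 = 5, d_1 = (29 - 5^2)/1 = 4/1 = 4, a_1 = floor((5 + 5)/4) = 2.
  m_2 = 4*2 - 5 = 3, d_2 = (29 - 3^2)/4 = 20/4 = 5, a_2 = floor((5 + 3)/5) = 1.
  m_3 = 5*1 - 3 = 2, d_3 = (29 - 2^2)/5 = 25/5 = 5, a_3 = floor((5 + 2)/5) = 1.
  m_4 = 5*1 - 2 = 3, d_4 = (29 - 3^2)/5 = 20/5 = 4, a_4 = floor((5 + 3)/4) = 2.
  m_5 = 4*2 - 3 = 5, d_5 = (29 - 5^2)/4 = 4/4 = 1, a_5 = floor((5 + 5)/1) = 10.
  m_6 = 1*10 - 5 = 5, d_6 = (29 - 5^2)/1 = 4/1 = 4: (m_6, d_6) = (m_1, d_1) = (5, 4), so from here the quotients repeat a_1, ..., a_5; the period length is 5.
Hence the expansion of sqrt(29) is a_0 = 5 followed by the repeating block 2, 1, 1, 2, 10 (period 5).

[5; (2, 1, 1, 2, 10)]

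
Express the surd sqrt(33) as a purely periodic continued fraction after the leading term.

[5; (1, 2, 1, 10)]

Write x_i = (sqrt(33) + m_i)/d_i with (m_0, d_0) = (0, 1). a_0 = floor(sqrt(33)) = 5, since 5^2 = 25 <= 33 < 36 = 6^2.
Iterate m_{i+1} = d_i*a_i - m_i, d_{i+1} = (33 - m_{i+1}^2)/d_i, a_{i+1} = floor((a_0 + m_{i+1})/d_{i+1}):
  m_1 = 1*5 - 0 = 5, d_1 = (33 - 5^2)/1 = 8/1 = 8, a_1 = floor((5 + 5)/8) = 1.
  m_2 = 8*1 - 5 = 3, d_2 = (33 - 3^2)/8 = 24/8 = 3, a_2 = floor((5 + 3)/3) = 2.
  m_3 = 3*2 - 3 = 3, d_3 = (33 - 3^2)/3 = 24/3 = 8, a_3 = floor((5 + 3)/8) = 1.
  m_4 = 8*1 - 3 = 5, d_4 = (33 - 5^2)/8 = 8/8 = 1, a_4 = floor((5 + 5)/1) = 10.
  m_5 = 1*10 - 5 = 5, d_5 = (33 - 5^2)/1 = 8/1 = 8: (m_5, d_5) = (m_1, d_1) = (5, 8), so from here the quotients repeat a_1, ..., a_4; the period length is 4.
Hence the expansion of sqrt(33) is a_0 = 5 followed by the repeating block 1, 2, 1, 10 (period 4).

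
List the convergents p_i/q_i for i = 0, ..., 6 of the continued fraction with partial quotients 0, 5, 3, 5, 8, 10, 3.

Using the convergent recurrence p_i = a_i*p_{i-1} + p_{i-2}, q_i = a_i*q_{i-1} + q_{i-2} with p_{-2}=0, p_{-1}=1, q_{-2}=1, q_{-1}=0:
  i=0: a_0=0, p_0 = 0*1 + 0 = 0, q_0 = 0*0 + 1 = 1.
  i=1: a_1=5, p_1 = 5*0 + 1 = 1, q_1 = 5*1 + 0 = 5.
  i=2: a_2=3, p_2 = 3*1 + 0 = 3, q_2 = 3*5 + 1 = 16.
  i=3: a_3=5, p_3 = 5*3 + 1 = 16, q_3 = 5*16 + 5 = 85.
  i=4: a_4=8, p_4 = 8*16 + 3 = 131, q_4 = 8*85 + 16 = 696.
  i=5: a_5=10, p_5 = 10*131 + 16 = 1326, q_5 = 10*696 + 85 = 7045.
  i=6: a_6=3, p_6 = 3*1326 + 131 = 4109, q_6 = 3*7045 + 696 = 21831.

0/1, 1/5, 3/16, 16/85, 131/696, 1326/7045, 4109/21831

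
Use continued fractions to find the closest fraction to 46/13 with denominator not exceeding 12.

39/11

Expand x = 46/13 as a continued fraction with the Euclidean algorithm:
  46 = 3*13 + 7, so a_0 = 3.
  13 = 1*7 + 6, so a_1 = 1.
  7 = 1*6 + 1, so a_2 = 1.
  6 = 6*1 + 0, so a_3 = 6.
so x = [3; 1, 1, 6].
Convergents (p_i = a_i*p_{i-1} + p_{i-2}, q_i = a_i*q_{i-1} + q_{i-2} with p_{-2}=0, p_{-1}=1, q_{-2}=1, q_{-1}=0), until the denominator exceeds 12:
  i=0: a_0=3, p_0 = 3*1 + 0 = 3, q_0 = 3*0 + 1 = 1.
  i=1: a_1=1, p_1 = 1*3 + 1 = 4, q_1 = 1*1 + 0 = 1.
  i=2: a_2=1, p_2 = 1*4 + 3 = 7, q_2 = 1*1 + 1 = 2.
  i=3: a_3=6, p_3 = 6*7 + 4 = 46, q_3 = 6*2 + 1 = 13.
q_3 = 13 > 12, so the last convergent with denominator <= 12 is p_2/q_2 = 7/2.
The closest fraction with denominator <= 12 is either p_2/q_2 or the intermediate fraction (k*p_2 + p_1)/(k*q_2 + q_1) with the largest k >= 1 whose denominator stays <= 12; these approach x as k grows, and every other convergent or intermediate fraction in range is farther away.
Largest k: floor((12 - q_1)/q_2) = floor((12 - 1)/2) = 5.
That gives (5*7 + 4)/(5*2 + 1) = 39/11.
Compare the errors: |x - 7/2| = |46*2 - 7*13|/(13*2) = 1/26, and |x - 39/11| = |46*11 - 39*13|/(13*11) = 1/143.
Cross-multiplying, 1*26 = 26 < 143 = 1*143, so 1/143 is smaller: the intermediate fraction 39/11 is closer to x than 7/2.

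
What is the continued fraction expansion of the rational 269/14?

Run the Euclidean algorithm on 269 and 14; the successive quotients are the partial quotients a_0, a_1, ... (each step inverts the fractional part left over by the previous one):
  269 = 19*14 + 3, so a_0 = 19.
  14 = 4*3 + 2, so a_1 = 4.
  3 = 1*2 + 1, so a_2 = 1.
  2 = 2*1 + 0, so a_3 = 2.
The remainder reaches 0 after 4 divisions, so the expansion has 4 partial quotients, read off in order.

[19; 4, 1, 2]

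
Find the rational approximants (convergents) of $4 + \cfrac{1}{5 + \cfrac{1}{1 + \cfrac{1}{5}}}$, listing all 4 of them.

4/1, 21/5, 25/6, 146/35

Using the convergent recurrence p_i = a_i*p_{i-1} + p_{i-2}, q_i = a_i*q_{i-1} + q_{i-2} with p_{-2}=0, p_{-1}=1, q_{-2}=1, q_{-1}=0:
  i=0: a_0=4, p_0 = 4*1 + 0 = 4, q_0 = 4*0 + 1 = 1.
  i=1: a_1=5, p_1 = 5*4 + 1 = 21, q_1 = 5*1 + 0 = 5.
  i=2: a_2=1, p_2 = 1*21 + 4 = 25, q_2 = 1*5 + 1 = 6.
  i=3: a_3=5, p_3 = 5*25 + 21 = 146, q_3 = 5*6 + 5 = 35.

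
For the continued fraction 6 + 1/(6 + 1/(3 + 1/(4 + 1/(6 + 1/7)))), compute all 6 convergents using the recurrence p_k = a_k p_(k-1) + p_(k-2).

6/1, 37/6, 117/19, 505/82, 3147/511, 22534/3659

Using the convergent recurrence p_i = a_i*p_{i-1} + p_{i-2}, q_i = a_i*q_{i-1} + q_{i-2} with p_{-2}=0, p_{-1}=1, q_{-2}=1, q_{-1}=0:
  i=0: a_0=6, p_0 = 6*1 + 0 = 6, q_0 = 6*0 + 1 = 1.
  i=1: a_1=6, p_1 = 6*6 + 1 = 37, q_1 = 6*1 + 0 = 6.
  i=2: a_2=3, p_2 = 3*37 + 6 = 117, q_2 = 3*6 + 1 = 19.
  i=3: a_3=4, p_3 = 4*117 + 37 = 505, q_3 = 4*19 + 6 = 82.
  i=4: a_4=6, p_4 = 6*505 + 117 = 3147, q_4 = 6*82 + 19 = 511.
  i=5: a_5=7, p_5 = 7*3147 + 505 = 22534, q_5 = 7*511 + 82 = 3659.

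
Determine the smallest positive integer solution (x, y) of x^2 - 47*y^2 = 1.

First expand sqrt(47) as a continued fraction. With x_i = (sqrt(47) + m_i)/d_i and (m_0, d_0) = (0, 1): a_0 = floor(sqrt(47)) = 6, since 6^2 = 36 <= 47 < 49 = 7^2.
Iterate m_{i+1} = d_i*a_i - m_i, d_{i+1} = (47 - m_{i+1}^2)/d_i, a_{i+1} = floor((a_0 + m_{i+1})/d_{i+1}):
  m_1 = 1*6 - 0 = 6, d_1 = (47 - 6^2)/1 = 11/1 = 11, a_1 = floor((6 + 6)/11) = 1.
  m_2 = 11*1 - 6 = 5, d_2 = (47 - 5^2)/11 = 22/11 = 2, a_2 = floor((6 + 5)/2) = 5.
  m_3 = 2*5 - 5 = 5, d_3 = (47 - 5^2)/2 = 22/2 = 11, a_3 = floor((6 + 5)/11) = 1.
  m_4 = 11*1 - 5 = 6, d_4 = (47 - 6^2)/11 = 11/11 = 1, a_4 = floor((6 + 6)/1) = 12.
  m_5 = 1*12 - 6 = 6, d_5 = (47 - 6^2)/1 = 11/1 = 11: (m_5, d_5) = (m_1, d_1) = (6, 11), so from here the quotients repeat a_1, ..., a_4; the period length is 4.
So sqrt(47) = [6; (1, 5, 1, 12)] with period length k = 4.
k is even, so the fundamental solution of x^2 - 47y^2 = 1 is (p_{k-1}, q_{k-1}) = (p_3, q_3); compute convergents through index 3.
Convergents (p_i = a_i*p_{i-1} + p_{i-2}, q_i = a_i*q_{i-1} + q_{i-2} with p_{-2}=0, p_{-1}=1, q_{-2}=1, q_{-1}=0):
  i=0: a_0=6, p_0 = 6*1 + 0 = 6, q_0 = 6*0 + 1 = 1.
  i=1: a_1=1, p_1 = 1*6 + 1 = 7, q_1 = 1*1 + 0 = 1.
  i=2: a_2=5, p_2 = 5*7 + 6 = 41, q_2 = 5*1 + 1 = 6.
  i=3: a_3=1, p_3 = 1*41 + 7 = 48, q_3 = 1*6 + 1 = 7.
Check: 48^2 - 47*7^2 = 2304 - 2303 = 1, so (x, y) = (48, 7) solves the equation, and by the theorem it is the least positive solution.

(x, y) = (48, 7)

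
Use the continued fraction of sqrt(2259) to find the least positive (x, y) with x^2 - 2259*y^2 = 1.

(x, y) = (3674890, 77319)

First expand sqrt(2259) as a continued fraction. With x_i = (sqrt(2259) + m_i)/d_i and (m_0, d_0) = (0, 1): a_0 = floor(sqrt(2259)) = 47, since 47^2 = 2209 <= 2259 < 2304 = 48^2.
Iterate m_{i+1} = d_i*a_i - m_i, d_{i+1} = (2259 - m_{i+1}^2)/d_i, a_{i+1} = floor((a_0 + m_{i+1})/d_{i+1}):
  m_1 = 1*47 - 0 = 47, d_1 = (2259 - 47^2)/1 = 50/1 = 50, a_1 = floor((47 + 47)/50) = 1.
  m_2 = 50*1 - 47 = 3, d_2 = (2259 - 3^2)/50 = 2250/50 = 45, a_2 = floor((47 + 3)/45) = 1.
  m_3 = 45*1 - 3 = 42, d_3 = (2259 - 42^2)/45 = 495/45 = 11, a_3 = floor((47 + 42)/11) = 8.
  m_4 = 11*8 - 42 = 46, d_4 = (2259 - 46^2)/11 = 143/11 = 13, a_4 = floor((47 + 46)/13) = 7.
  m_5 = 13*7 - 46 = 45, d_5 = (2259 - 45^2)/13 = 234/13 = 18, a_5 = floor((47 + 45)/18) = 5.
  m_6 = 18*5 - 45 = 45, d_6 = (2259 - 45^2)/18 = 234/18 = 13, a_6 = floor((47 + 45)/13) = 7.
  m_7 = 13*7 - 45 = 46, d_7 = (2259 - 46^2)/13 = 143/13 = 11, a_7 = floor((47 + 46)/11) = 8.
  m_8 = 11*8 - 46 = 42, d_8 = (2259 - 42^2)/11 = 495/11 = 45, a_8 = floor((47 + 42)/45) = 1.
  m_9 = 45*1 - 42 = 3, d_9 = (2259 - 3^2)/45 = 2250/45 = 50, a_9 = floor((47 + 3)/50) = 1.
  m_10 = 50*1 - 3 = 47, d_10 = (2259 - 47^2)/50 = 50/50 = 1, a_10 = floor((47 + 47)/1) = 94.
  m_11 = 1*94 - 47 = 47, d_11 = (2259 - 47^2)/1 = 50/1 = 50: (m_11, d_11) = (m_1, d_1) = (47, 50), so from here the quotients repeat a_1, ..., a_10; the period length is 10.
So sqrt(2259) = [47; (1, 1, 8, 7, 5, 7, 8, 1, 1, 94)] with period length k = 10.
k is even, so the fundamental solution of x^2 - 2259y^2 = 1 is (p_{k-1}, q_{k-1}) = (p_9, q_9); compute convergents through index 9.
Convergents (p_i = a_i*p_{i-1} + p_{i-2}, q_i = a_i*q_{i-1} + q_{i-2} with p_{-2}=0, p_{-1}=1, q_{-2}=1, q_{-1}=0):
  i=0: a_0=47, p_0 = 47*1 + 0 = 47, q_0 = 47*0 + 1 = 1.
  i=1: a_1=1, p_1 = 1*47 + 1 = 48, q_1 = 1*1 + 0 = 1.
  i=2: a_2=1, p_2 = 1*48 + 47 = 95, q_2 = 1*1 + 1 = 2.
  i=3: a_3=8, p_3 = 8*95 + 48 = 808, q_3 = 8*2 + 1 = 17.
  i=4: a_4=7, p_4 = 7*808 + 95 = 5751, q_4 = 7*17 + 2 = 121.
  i=5: a_5=5, p_5 = 5*5751 + 808 = 29563, q_5 = 5*121 + 17 = 622.
  i=6: a_6=7, p_6 = 7*29563 + 5751 = 212692, q_6 = 7*622 + 121 = 4475.
  i=7: a_7=8, p_7 = 8*212692 + 29563 = 1731099, q_7 = 8*4475 + 622 = 36422.
  i=8: a_8=1, p_8 = 1*1731099 + 212692 = 1943791, q_8 = 1*36422 + 4475 = 40897.
  i=9: a_9=1, p_9 = 1*1943791 + 1731099 = 3674890, q_9 = 1*40897 + 36422 = 77319.
Check: 3674890^2 - 2259*77319^2 = 13504816512100 - 13504816512099 = 1, so (x, y) = (3674890, 77319) solves the equation, and by the theorem it is the least positive solution.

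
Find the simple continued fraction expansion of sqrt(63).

Write x_i = (sqrt(63) + m_i)/d_i with (m_0, d_0) = (0, 1). a_0 = floor(sqrt(63)) = 7, since 7^2 = 49 <= 63 < 64 = 8^2.
Iterate m_{i+1} = d_i*a_i - m_i, d_{i+1} = (63 - m_{i+1}^2)/d_i, a_{i+1} = floor((a_0 + m_{i+1})/d_{i+1}):
  m_1 = 1*7 - 0 = 7, d_1 = (63 - 7^2)/1 = 14/1 = 14, a_1 = floor((7 + 7)/14) = 1.
  m_2 = 14*1 - 7 = 7, d_2 = (63 - 7^2)/14 = 14/14 = 1, a_2 = floor((7 + 7)/1) = 14.
  m_3 = 1*14 - 7 = 7, d_3 = (63 - 7^2)/1 = 14/1 = 14: (m_3, d_3) = (m_1, d_1) = (7, 14), so from here the quotients repeat a_1, a_2; the period length is 2.
Hence the expansion of sqrt(63) is a_0 = 7 followed by the repeating block 1, 14 (period 2).

[7; (1, 14)]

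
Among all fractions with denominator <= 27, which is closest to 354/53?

167/25

Expand x = 354/53 as a continued fraction with the Euclidean algorithm:
  354 = 6*53 + 36, so a_0 = 6.
  53 = 1*36 + 17, so a_1 = 1.
  36 = 2*17 + 2, so a_2 = 2.
  17 = 8*2 + 1, so a_3 = 8.
  2 = 2*1 + 0, so a_4 = 2.
so x = [6; 1, 2, 8, 2].
Convergents (p_i = a_i*p_{i-1} + p_{i-2}, q_i = a_i*q_{i-1} + q_{i-2} with p_{-2}=0, p_{-1}=1, q_{-2}=1, q_{-1}=0), until the denominator exceeds 27:
  i=0: a_0=6, p_0 = 6*1 + 0 = 6, q_0 = 6*0 + 1 = 1.
  i=1: a_1=1, p_1 = 1*6 + 1 = 7, q_1 = 1*1 + 0 = 1.
  i=2: a_2=2, p_2 = 2*7 + 6 = 20, q_2 = 2*1 + 1 = 3.
  i=3: a_3=8, p_3 = 8*20 + 7 = 167, q_3 = 8*3 + 1 = 25.
  i=4: a_4=2, p_4 = 2*167 + 20 = 354, q_4 = 2*25 + 3 = 53.
q_4 = 53 > 27, so the last convergent with denominator <= 27 is p_3/q_3 = 167/25.
The closest fraction with denominator <= 27 is either p_3/q_3 or the intermediate fraction (k*p_3 + p_2)/(k*q_3 + q_2) with the largest k >= 1 whose denominator stays <= 27; these approach x as k grows, and every other convergent or intermediate fraction in range is farther away.
Largest k: floor((27 - q_2)/q_3) = floor((27 - 3)/25) = 0.
Since k = 0, no intermediate fraction beyond p_3/q_3 has denominator <= 27, so the convergent 167/25 is the closest (its error is |354*25 - 167*53|/(53*25) = 1/1325).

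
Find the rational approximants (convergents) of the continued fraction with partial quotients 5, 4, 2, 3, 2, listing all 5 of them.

5/1, 21/4, 47/9, 162/31, 371/71

Using the convergent recurrence p_i = a_i*p_{i-1} + p_{i-2}, q_i = a_i*q_{i-1} + q_{i-2} with p_{-2}=0, p_{-1}=1, q_{-2}=1, q_{-1}=0:
  i=0: a_0=5, p_0 = 5*1 + 0 = 5, q_0 = 5*0 + 1 = 1.
  i=1: a_1=4, p_1 = 4*5 + 1 = 21, q_1 = 4*1 + 0 = 4.
  i=2: a_2=2, p_2 = 2*21 + 5 = 47, q_2 = 2*4 + 1 = 9.
  i=3: a_3=3, p_3 = 3*47 + 21 = 162, q_3 = 3*9 + 4 = 31.
  i=4: a_4=2, p_4 = 2*162 + 47 = 371, q_4 = 2*31 + 9 = 71.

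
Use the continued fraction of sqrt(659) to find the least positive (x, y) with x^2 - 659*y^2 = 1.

First expand sqrt(659) as a continued fraction. With x_i = (sqrt(659) + m_i)/d_i and (m_0, d_0) = (0, 1): a_0 = floor(sqrt(659)) = 25, since 25^2 = 625 <= 659 < 676 = 26^2.
Iterate m_{i+1} = d_i*a_i - m_i, d_{i+1} = (659 - m_{i+1}^2)/d_i, a_{i+1} = floor((a_0 + m_{i+1})/d_{i+1}):
  m_1 = 1*25 - 0 = 25, d_1 = (659 - 25^2)/1 = 34/1 = 34, a_1 = floor((25 + 25)/34) = 1.
  m_2 = 34*1 - 25 = 9, d_2 = (659 - 9^2)/34 = 578/34 = 17, a_2 = floor((25 + 9)/17) = 2.
  m_3 = 17*2 - 9 = 25, d_3 = (659 - 25^2)/17 = 34/17 = 2, a_3 = floor((25 + 25)/2) = 25.
  m_4 = 2*25 - 25 = 25, d_4 = (659 - 25^2)/2 = 34/2 = 17, a_4 = floor((25 + 25)/17) = 2.
  m_5 = 17*2 - 25 = 9, d_5 = (659 - 9^2)/17 = 578/17 = 34, a_5 = floor((25 + 9)/34) = 1.
  m_6 = 34*1 - 9 = 25, d_6 = (659 - 25^2)/34 = 34/34 = 1, a_6 = floor((25 + 25)/1) = 50.
  m_7 = 1*50 - 25 = 25, d_7 = (659 - 25^2)/1 = 34/1 = 34: (m_7, d_7) = (m_1, d_1) = (25, 34), so from here the quotients repeat a_1, ..., a_6; the period length is 6.
So sqrt(659) = [25; (1, 2, 25, 2, 1, 50)] with period length k = 6.
k is even, so the fundamental solution of x^2 - 659y^2 = 1 is (p_{k-1}, q_{k-1}) = (p_5, q_5); compute convergents through index 5.
Convergents (p_i = a_i*p_{i-1} + p_{i-2}, q_i = a_i*q_{i-1} + q_{i-2} with p_{-2}=0, p_{-1}=1, q_{-2}=1, q_{-1}=0):
  i=0: a_0=25, p_0 = 25*1 + 0 = 25, q_0 = 25*0 + 1 = 1.
  i=1: a_1=1, p_1 = 1*25 + 1 = 26, q_1 = 1*1 + 0 = 1.
  i=2: a_2=2, p_2 = 2*26 + 25 = 77, q_2 = 2*1 + 1 = 3.
  i=3: a_3=25, p_3 = 25*77 + 26 = 1951, q_3 = 25*3 + 1 = 76.
  i=4: a_4=2, p_4 = 2*1951 + 77 = 3979, q_4 = 2*76 + 3 = 155.
  i=5: a_5=1, p_5 = 1*3979 + 1951 = 5930, q_5 = 1*155 + 76 = 231.
Check: 5930^2 - 659*231^2 = 35164900 - 35164899 = 1, so (x, y) = (5930, 231) solves the equation, and by the theorem it is the least positive solution.

(x, y) = (5930, 231)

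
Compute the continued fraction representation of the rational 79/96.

[0; 1, 4, 1, 1, 1, 5]

Run the Euclidean algorithm on 79 and 96; the successive quotients are the partial quotients a_0, a_1, ... (each step inverts the fractional part left over by the previous one):
  79 = 0*96 + 79, so a_0 = 0.
  96 = 1*79 + 17, so a_1 = 1.
  79 = 4*17 + 11, so a_2 = 4.
  17 = 1*11 + 6, so a_3 = 1.
  11 = 1*6 + 5, so a_4 = 1.
  6 = 1*5 + 1, so a_5 = 1.
  5 = 5*1 + 0, so a_6 = 5.
The remainder reaches 0 after 7 divisions, so the expansion has 7 partial quotients, read off in order.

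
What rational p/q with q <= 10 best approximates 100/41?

Expand x = 100/41 as a continued fraction with the Euclidean algorithm:
  100 = 2*41 + 18, so a_0 = 2.
  41 = 2*18 + 5, so a_1 = 2.
  18 = 3*5 + 3, so a_2 = 3.
  5 = 1*3 + 2, so a_3 = 1.
  3 = 1*2 + 1, so a_4 = 1.
  2 = 2*1 + 0, so a_5 = 2.
so x = [2; 2, 3, 1, 1, 2].
Convergents (p_i = a_i*p_{i-1} + p_{i-2}, q_i = a_i*q_{i-1} + q_{i-2} with p_{-2}=0, p_{-1}=1, q_{-2}=1, q_{-1}=0), until the denominator exceeds 10:
  i=0: a_0=2, p_0 = 2*1 + 0 = 2, q_0 = 2*0 + 1 = 1.
  i=1: a_1=2, p_1 = 2*2 + 1 = 5, q_1 = 2*1 + 0 = 2.
  i=2: a_2=3, p_2 = 3*5 + 2 = 17, q_2 = 3*2 + 1 = 7.
  i=3: a_3=1, p_3 = 1*17 + 5 = 22, q_3 = 1*7 + 2 = 9.
  i=4: a_4=1, p_4 = 1*22 + 17 = 39, q_4 = 1*9 + 7 = 16.
q_4 = 16 > 10, so the last convergent with denominator <= 10 is p_3/q_3 = 22/9.
The closest fraction with denominator <= 10 is either p_3/q_3 or the intermediate fraction (k*p_3 + p_2)/(k*q_3 + q_2) with the largest k >= 1 whose denominator stays <= 10; these approach x as k grows, and every other convergent or intermediate fraction in range is farther away.
Largest k: floor((10 - q_2)/q_3) = floor((10 - 7)/9) = 0.
Since k = 0, no intermediate fraction beyond p_3/q_3 has denominator <= 10, so the convergent 22/9 is the closest (its error is |100*9 - 22*41|/(41*9) = 2/369).

22/9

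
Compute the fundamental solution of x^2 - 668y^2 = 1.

(x, y) = (56447, 2184)

First expand sqrt(668) as a continued fraction. With x_i = (sqrt(668) + m_i)/d_i and (m_0, d_0) = (0, 1): a_0 = floor(sqrt(668)) = 25, since 25^2 = 625 <= 668 < 676 = 26^2.
Iterate m_{i+1} = d_i*a_i - m_i, d_{i+1} = (668 - m_{i+1}^2)/d_i, a_{i+1} = floor((a_0 + m_{i+1})/d_{i+1}):
  m_1 = 1*25 - 0 = 25, d_1 = (668 - 25^2)/1 = 43/1 = 43, a_1 = floor((25 + 25)/43) = 1.
  m_2 = 43*1 - 25 = 18, d_2 = (668 - 18^2)/43 = 344/43 = 8, a_2 = floor((25 + 18)/8) = 5.
  m_3 = 8*5 - 18 = 22, d_3 = (668 - 22^2)/8 = 184/8 = 23, a_3 = floor((25 + 22)/23) = 2.
  m_4 = 23*2 - 22 = 24, d_4 = (668 - 24^2)/23 = 92/23 = 4, a_4 = floor((25 + 24)/4) = 12.
  m_5 = 4*12 - 24 = 24, d_5 = (668 - 24^2)/4 = 92/4 = 23, a_5 = floor((25 + 24)/23) = 2.
  m_6 = 23*2 - 24 = 22, d_6 = (668 - 22^2)/23 = 184/23 = 8, a_6 = floor((25 + 22)/8) = 5.
  m_7 = 8*5 - 22 = 18, d_7 = (668 - 18^2)/8 = 344/8 = 43, a_7 = floor((25 + 18)/43) = 1.
  m_8 = 43*1 - 18 = 25, d_8 = (668 - 25^2)/43 = 43/43 = 1, a_8 = floor((25 + 25)/1) = 50.
  m_9 = 1*50 - 25 = 25, d_9 = (668 - 25^2)/1 = 43/1 = 43: (m_9, d_9) = (m_1, d_1) = (25, 43), so from here the quotients repeat a_1, ..., a_8; the period length is 8.
So sqrt(668) = [25; (1, 5, 2, 12, 2, 5, 1, 50)] with period length k = 8.
k is even, so the fundamental solution of x^2 - 668y^2 = 1 is (p_{k-1}, q_{k-1}) = (p_7, q_7); compute convergents through index 7.
Convergents (p_i = a_i*p_{i-1} + p_{i-2}, q_i = a_i*q_{i-1} + q_{i-2} with p_{-2}=0, p_{-1}=1, q_{-2}=1, q_{-1}=0):
  i=0: a_0=25, p_0 = 25*1 + 0 = 25, q_0 = 25*0 + 1 = 1.
  i=1: a_1=1, p_1 = 1*25 + 1 = 26, q_1 = 1*1 + 0 = 1.
  i=2: a_2=5, p_2 = 5*26 + 25 = 155, q_2 = 5*1 + 1 = 6.
  i=3: a_3=2, p_3 = 2*155 + 26 = 336, q_3 = 2*6 + 1 = 13.
  i=4: a_4=12, p_4 = 12*336 + 155 = 4187, q_4 = 12*13 + 6 = 162.
  i=5: a_5=2, p_5 = 2*4187 + 336 = 8710, q_5 = 2*162 + 13 = 337.
  i=6: a_6=5, p_6 = 5*8710 + 4187 = 47737, q_6 = 5*337 + 162 = 1847.
  i=7: a_7=1, p_7 = 1*47737 + 8710 = 56447, q_7 = 1*1847 + 337 = 2184.
Check: 56447^2 - 668*2184^2 = 3186263809 - 3186263808 = 1, so (x, y) = (56447, 2184) solves the equation, and by the theorem it is the least positive solution.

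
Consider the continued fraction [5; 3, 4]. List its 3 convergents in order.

Using the convergent recurrence p_i = a_i*p_{i-1} + p_{i-2}, q_i = a_i*q_{i-1} + q_{i-2} with p_{-2}=0, p_{-1}=1, q_{-2}=1, q_{-1}=0:
  i=0: a_0=5, p_0 = 5*1 + 0 = 5, q_0 = 5*0 + 1 = 1.
  i=1: a_1=3, p_1 = 3*5 + 1 = 16, q_1 = 3*1 + 0 = 3.
  i=2: a_2=4, p_2 = 4*16 + 5 = 69, q_2 = 4*3 + 1 = 13.

5/1, 16/3, 69/13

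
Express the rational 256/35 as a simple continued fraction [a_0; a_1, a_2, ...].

[7; 3, 5, 2]

Run the Euclidean algorithm on 256 and 35; the successive quotients are the partial quotients a_0, a_1, ... (each step inverts the fractional part left over by the previous one):
  256 = 7*35 + 11, so a_0 = 7.
  35 = 3*11 + 2, so a_1 = 3.
  11 = 5*2 + 1, so a_2 = 5.
  2 = 2*1 + 0, so a_3 = 2.
The remainder reaches 0 after 4 divisions, so the expansion has 4 partial quotients, read off in order.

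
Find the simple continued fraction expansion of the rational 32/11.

[2; 1, 10]

Run the Euclidean algorithm on 32 and 11; the successive quotients are the partial quotients a_0, a_1, ... (each step inverts the fractional part left over by the previous one):
  32 = 2*11 + 10, so a_0 = 2.
  11 = 1*10 + 1, so a_1 = 1.
  10 = 10*1 + 0, so a_2 = 10.
The remainder reaches 0 after 3 divisions, so the expansion has 3 partial quotients, read off in order.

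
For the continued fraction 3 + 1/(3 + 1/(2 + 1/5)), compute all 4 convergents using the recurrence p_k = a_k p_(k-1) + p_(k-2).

3/1, 10/3, 23/7, 125/38

Using the convergent recurrence p_i = a_i*p_{i-1} + p_{i-2}, q_i = a_i*q_{i-1} + q_{i-2} with p_{-2}=0, p_{-1}=1, q_{-2}=1, q_{-1}=0:
  i=0: a_0=3, p_0 = 3*1 + 0 = 3, q_0 = 3*0 + 1 = 1.
  i=1: a_1=3, p_1 = 3*3 + 1 = 10, q_1 = 3*1 + 0 = 3.
  i=2: a_2=2, p_2 = 2*10 + 3 = 23, q_2 = 2*3 + 1 = 7.
  i=3: a_3=5, p_3 = 5*23 + 10 = 125, q_3 = 5*7 + 3 = 38.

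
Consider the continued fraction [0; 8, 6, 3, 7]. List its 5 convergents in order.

Using the convergent recurrence p_i = a_i*p_{i-1} + p_{i-2}, q_i = a_i*q_{i-1} + q_{i-2} with p_{-2}=0, p_{-1}=1, q_{-2}=1, q_{-1}=0:
  i=0: a_0=0, p_0 = 0*1 + 0 = 0, q_0 = 0*0 + 1 = 1.
  i=1: a_1=8, p_1 = 8*0 + 1 = 1, q_1 = 8*1 + 0 = 8.
  i=2: a_2=6, p_2 = 6*1 + 0 = 6, q_2 = 6*8 + 1 = 49.
  i=3: a_3=3, p_3 = 3*6 + 1 = 19, q_3 = 3*49 + 8 = 155.
  i=4: a_4=7, p_4 = 7*19 + 6 = 139, q_4 = 7*155 + 49 = 1134.

0/1, 1/8, 6/49, 19/155, 139/1134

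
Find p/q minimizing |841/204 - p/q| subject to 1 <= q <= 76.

202/49

Expand x = 841/204 as a continued fraction with the Euclidean algorithm:
  841 = 4*204 + 25, so a_0 = 4.
  204 = 8*25 + 4, so a_1 = 8.
  25 = 6*4 + 1, so a_2 = 6.
  4 = 4*1 + 0, so a_3 = 4.
so x = [4; 8, 6, 4].
Convergents (p_i = a_i*p_{i-1} + p_{i-2}, q_i = a_i*q_{i-1} + q_{i-2} with p_{-2}=0, p_{-1}=1, q_{-2}=1, q_{-1}=0), until the denominator exceeds 76:
  i=0: a_0=4, p_0 = 4*1 + 0 = 4, q_0 = 4*0 + 1 = 1.
  i=1: a_1=8, p_1 = 8*4 + 1 = 33, q_1 = 8*1 + 0 = 8.
  i=2: a_2=6, p_2 = 6*33 + 4 = 202, q_2 = 6*8 + 1 = 49.
  i=3: a_3=4, p_3 = 4*202 + 33 = 841, q_3 = 4*49 + 8 = 204.
q_3 = 204 > 76, so the last convergent with denominator <= 76 is p_2/q_2 = 202/49.
The closest fraction with denominator <= 76 is either p_2/q_2 or the intermediate fraction (k*p_2 + p_1)/(k*q_2 + q_1) with the largest k >= 1 whose denominator stays <= 76; these approach x as k grows, and every other convergent or intermediate fraction in range is farther away.
Largest k: floor((76 - q_1)/q_2) = floor((76 - 8)/49) = 1.
That gives (1*202 + 33)/(1*49 + 8) = 235/57.
Compare the errors: |x - 202/49| = |841*49 - 202*204|/(204*49) = 1/9996, and |x - 235/57| = |841*57 - 235*204|/(204*57) = 3/11628.
Cross-multiplying, 1*11628 = 11628 < 29988 = 3*9996, so 1/9996 is smaller: the convergent 202/49 is closer to x than 235/57.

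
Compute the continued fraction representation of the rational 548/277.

[1; 1, 45, 6]

Run the Euclidean algorithm on 548 and 277; the successive quotients are the partial quotients a_0, a_1, ... (each step inverts the fractional part left over by the previous one):
  548 = 1*277 + 271, so a_0 = 1.
  277 = 1*271 + 6, so a_1 = 1.
  271 = 45*6 + 1, so a_2 = 45.
  6 = 6*1 + 0, so a_3 = 6.
The remainder reaches 0 after 4 divisions, so the expansion has 4 partial quotients, read off in order.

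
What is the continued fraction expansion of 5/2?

[2; 2]

Run the Euclidean algorithm on 5 and 2; the successive quotients are the partial quotients a_0, a_1, ... (each step inverts the fractional part left over by the previous one):
  5 = 2*2 + 1, so a_0 = 2.
  2 = 2*1 + 0, so a_1 = 2.
The remainder reaches 0 after 2 divisions, so the expansion has 2 partial quotients, read off in order.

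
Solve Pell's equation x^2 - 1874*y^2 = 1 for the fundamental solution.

(x, y) = (21455425, 495624)

First expand sqrt(1874) as a continued fraction. With x_i = (sqrt(1874) + m_i)/d_i and (m_0, d_0) = (0, 1): a_0 = floor(sqrt(1874)) = 43, since 43^2 = 1849 <= 1874 < 1936 = 44^2.
Iterate m_{i+1} = d_i*a_i - m_i, d_{i+1} = (1874 - m_{i+1}^2)/d_i, a_{i+1} = floor((a_0 + m_{i+1})/d_{i+1}):
  m_1 = 1*43 - 0 = 43, d_1 = (1874 - 43^2)/1 = 25/1 = 25, a_1 = floor((43 + 43)/25) = 3.
  m_2 = 25*3 - 43 = 32, d_2 = (1874 - 32^2)/25 = 850/25 = 34, a_2 = floor((43 + 32)/34) = 2.
  m_3 = 34*2 - 32 = 36, d_3 = (1874 - 36^2)/34 = 578/34 = 17, a_3 = floor((43 + 36)/17) = 4.
  m_4 = 17*4 - 36 = 32, d_4 = (1874 - 32^2)/17 = 850/17 = 50, a_4 = floor((43 + 32)/50) = 1.
  m_5 = 50*1 - 32 = 18, d_5 = (1874 - 18^2)/50 = 1550/50 = 31, a_5 = floor((43 + 18)/31) = 1.
  m_6 = 31*1 - 18 = 13, d_6 = (1874 - 13^2)/31 = 1705/31 = 55, a_6 = floor((43 + 13)/55) = 1.
  m_7 = 55*1 - 13 = 42, d_7 = (1874 - 42^2)/55 = 110/55 = 2, a_7 = floor((43 + 42)/2) = 42.
  m_8 = 2*42 - 42 = 42, d_8 = (1874 - 42^2)/2 = 110/2 = 55, a_8 = floor((43 + 42)/55) = 1.
  m_9 = 55*1 - 42 = 13, d_9 = (1874 - 13^2)/55 = 1705/55 = 31, a_9 = floor((43 + 13)/31) = 1.
  m_10 = 31*1 - 13 = 18, d_10 = (1874 - 18^2)/31 = 1550/31 = 50, a_10 = floor((43 + 18)/50) = 1.
  m_11 = 50*1 - 18 = 32, d_11 = (1874 - 32^2)/50 = 850/50 = 17, a_11 = floor((43 + 32)/17) = 4.
  m_12 = 17*4 - 32 = 36, d_12 = (1874 - 36^2)/17 = 578/17 = 34, a_12 = floor((43 + 36)/34) = 2.
  m_13 = 34*2 - 36 = 32, d_13 = (1874 - 32^2)/34 = 850/34 = 25, a_13 = floor((43 + 32)/25) = 3.
  m_14 = 25*3 - 32 = 43, d_14 = (1874 - 43^2)/25 = 25/25 = 1, a_14 = floor((43 + 43)/1) = 86.
  m_15 = 1*86 - 43 = 43, d_15 = (1874 - 43^2)/1 = 25/1 = 25: (m_15, d_15) = (m_1, d_1) = (43, 25), so from here the quotients repeat a_1, ..., a_14; the period length is 14.
So sqrt(1874) = [43; (3, 2, 4, 1, 1, 1, 42, 1, 1, 1, 4, 2, 3, 86)] with period length k = 14.
k is even, so the fundamental solution of x^2 - 1874y^2 = 1 is (p_{k-1}, q_{k-1}) = (p_13, q_13); compute convergents through index 13.
Convergents (p_i = a_i*p_{i-1} + p_{i-2}, q_i = a_i*q_{i-1} + q_{i-2} with p_{-2}=0, p_{-1}=1, q_{-2}=1, q_{-1}=0):
  i=0: a_0=43, p_0 = 43*1 + 0 = 43, q_0 = 43*0 + 1 = 1.
  i=1: a_1=3, p_1 = 3*43 + 1 = 130, q_1 = 3*1 + 0 = 3.
  i=2: a_2=2, p_2 = 2*130 + 43 = 303, q_2 = 2*3 + 1 = 7.
  i=3: a_3=4, p_3 = 4*303 + 130 = 1342, q_3 = 4*7 + 3 = 31.
  i=4: a_4=1, p_4 = 1*1342 + 303 = 1645, q_4 = 1*31 + 7 = 38.
  i=5: a_5=1, p_5 = 1*1645 + 1342 = 2987, q_5 = 1*38 + 31 = 69.
  i=6: a_6=1, p_6 = 1*2987 + 1645 = 4632, q_6 = 1*69 + 38 = 107.
  i=7: a_7=42, p_7 = 42*4632 + 2987 = 197531, q_7 = 42*107 + 69 = 4563.
  i=8: a_8=1, p_8 = 1*197531 + 4632 = 202163, q_8 = 1*4563 + 107 = 4670.
  i=9: a_9=1, p_9 = 1*202163 + 197531 = 399694, q_9 = 1*4670 + 4563 = 9233.
  i=10: a_10=1, p_10 = 1*399694 + 202163 = 601857, q_10 = 1*9233 + 4670 = 13903.
  i=11: a_11=4, p_11 = 4*601857 + 399694 = 2807122, q_11 = 4*13903 + 9233 = 64845.
  i=12: a_12=2, p_12 = 2*2807122 + 601857 = 6216101, q_12 = 2*64845 + 13903 = 143593.
  i=13: a_13=3, p_13 = 3*6216101 + 2807122 = 21455425, q_13 = 3*143593 + 64845 = 495624.
Check: 21455425^2 - 1874*495624^2 = 460335261930625 - 460335261930624 = 1, so (x, y) = (21455425, 495624) solves the equation, and by the theorem it is the least positive solution.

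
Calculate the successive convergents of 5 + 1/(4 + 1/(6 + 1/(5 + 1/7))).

Using the convergent recurrence p_i = a_i*p_{i-1} + p_{i-2}, q_i = a_i*q_{i-1} + q_{i-2} with p_{-2}=0, p_{-1}=1, q_{-2}=1, q_{-1}=0:
  i=0: a_0=5, p_0 = 5*1 + 0 = 5, q_0 = 5*0 + 1 = 1.
  i=1: a_1=4, p_1 = 4*5 + 1 = 21, q_1 = 4*1 + 0 = 4.
  i=2: a_2=6, p_2 = 6*21 + 5 = 131, q_2 = 6*4 + 1 = 25.
  i=3: a_3=5, p_3 = 5*131 + 21 = 676, q_3 = 5*25 + 4 = 129.
  i=4: a_4=7, p_4 = 7*676 + 131 = 4863, q_4 = 7*129 + 25 = 928.

5/1, 21/4, 131/25, 676/129, 4863/928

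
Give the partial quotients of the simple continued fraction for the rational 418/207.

[2; 51, 1, 3]

Run the Euclidean algorithm on 418 and 207; the successive quotients are the partial quotients a_0, a_1, ... (each step inverts the fractional part left over by the previous one):
  418 = 2*207 + 4, so a_0 = 2.
  207 = 51*4 + 3, so a_1 = 51.
  4 = 1*3 + 1, so a_2 = 1.
  3 = 3*1 + 0, so a_3 = 3.
The remainder reaches 0 after 4 divisions, so the expansion has 4 partial quotients, read off in order.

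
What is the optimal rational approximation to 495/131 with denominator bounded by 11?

34/9

Expand x = 495/131 as a continued fraction with the Euclidean algorithm:
  495 = 3*131 + 102, so a_0 = 3.
  131 = 1*102 + 29, so a_1 = 1.
  102 = 3*29 + 15, so a_2 = 3.
  29 = 1*15 + 14, so a_3 = 1.
  15 = 1*14 + 1, so a_4 = 1.
  14 = 14*1 + 0, so a_5 = 14.
so x = [3; 1, 3, 1, 1, 14].
Convergents (p_i = a_i*p_{i-1} + p_{i-2}, q_i = a_i*q_{i-1} + q_{i-2} with p_{-2}=0, p_{-1}=1, q_{-2}=1, q_{-1}=0), until the denominator exceeds 11:
  i=0: a_0=3, p_0 = 3*1 + 0 = 3, q_0 = 3*0 + 1 = 1.
  i=1: a_1=1, p_1 = 1*3 + 1 = 4, q_1 = 1*1 + 0 = 1.
  i=2: a_2=3, p_2 = 3*4 + 3 = 15, q_2 = 3*1 + 1 = 4.
  i=3: a_3=1, p_3 = 1*15 + 4 = 19, q_3 = 1*4 + 1 = 5.
  i=4: a_4=1, p_4 = 1*19 + 15 = 34, q_4 = 1*5 + 4 = 9.
  i=5: a_5=14, p_5 = 14*34 + 19 = 495, q_5 = 14*9 + 5 = 131.
q_5 = 131 > 11, so the last convergent with denominator <= 11 is p_4/q_4 = 34/9.
The closest fraction with denominator <= 11 is either p_4/q_4 or the intermediate fraction (k*p_4 + p_3)/(k*q_4 + q_3) with the largest k >= 1 whose denominator stays <= 11; these approach x as k grows, and every other convergent or intermediate fraction in range is farther away.
Largest k: floor((11 - q_3)/q_4) = floor((11 - 5)/9) = 0.
Since k = 0, no intermediate fraction beyond p_4/q_4 has denominator <= 11, so the convergent 34/9 is the closest (its error is |495*9 - 34*131|/(131*9) = 1/1179).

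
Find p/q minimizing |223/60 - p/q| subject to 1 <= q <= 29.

26/7

Expand x = 223/60 as a continued fraction with the Euclidean algorithm:
  223 = 3*60 + 43, so a_0 = 3.
  60 = 1*43 + 17, so a_1 = 1.
  43 = 2*17 + 9, so a_2 = 2.
  17 = 1*9 + 8, so a_3 = 1.
  9 = 1*8 + 1, so a_4 = 1.
  8 = 8*1 + 0, so a_5 = 8.
so x = [3; 1, 2, 1, 1, 8].
Convergents (p_i = a_i*p_{i-1} + p_{i-2}, q_i = a_i*q_{i-1} + q_{i-2} with p_{-2}=0, p_{-1}=1, q_{-2}=1, q_{-1}=0), until the denominator exceeds 29:
  i=0: a_0=3, p_0 = 3*1 + 0 = 3, q_0 = 3*0 + 1 = 1.
  i=1: a_1=1, p_1 = 1*3 + 1 = 4, q_1 = 1*1 + 0 = 1.
  i=2: a_2=2, p_2 = 2*4 + 3 = 11, q_2 = 2*1 + 1 = 3.
  i=3: a_3=1, p_3 = 1*11 + 4 = 15, q_3 = 1*3 + 1 = 4.
  i=4: a_4=1, p_4 = 1*15 + 11 = 26, q_4 = 1*4 + 3 = 7.
  i=5: a_5=8, p_5 = 8*26 + 15 = 223, q_5 = 8*7 + 4 = 60.
q_5 = 60 > 29, so the last convergent with denominator <= 29 is p_4/q_4 = 26/7.
The closest fraction with denominator <= 29 is either p_4/q_4 or the intermediate fraction (k*p_4 + p_3)/(k*q_4 + q_3) with the largest k >= 1 whose denominator stays <= 29; these approach x as k grows, and every other convergent or intermediate fraction in range is farther away.
Largest k: floor((29 - q_3)/q_4) = floor((29 - 4)/7) = 3.
That gives (3*26 + 15)/(3*7 + 4) = 93/25.
Compare the errors: |x - 26/7| = |223*7 - 26*60|/(60*7) = 1/420, and |x - 93/25| = |223*25 - 93*60|/(60*25) = 5/1500.
Cross-multiplying, 1*1500 = 1500 < 2100 = 5*420, so 1/420 is smaller: the convergent 26/7 is closer to x than 93/25.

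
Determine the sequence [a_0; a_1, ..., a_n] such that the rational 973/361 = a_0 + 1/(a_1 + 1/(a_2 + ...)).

Run the Euclidean algorithm on 973 and 361; the successive quotients are the partial quotients a_0, a_1, ... (each step inverts the fractional part left over by the previous one):
  973 = 2*361 + 251, so a_0 = 2.
  361 = 1*251 + 110, so a_1 = 1.
  251 = 2*110 + 31, so a_2 = 2.
  110 = 3*31 + 17, so a_3 = 3.
  31 = 1*17 + 14, so a_4 = 1.
  17 = 1*14 + 3, so a_5 = 1.
  14 = 4*3 + 2, so a_6 = 4.
  3 = 1*2 + 1, so a_7 = 1.
  2 = 2*1 + 0, so a_8 = 2.
The remainder reaches 0 after 9 divisions, so the expansion has 9 partial quotients, read off in order.

[2; 1, 2, 3, 1, 1, 4, 1, 2]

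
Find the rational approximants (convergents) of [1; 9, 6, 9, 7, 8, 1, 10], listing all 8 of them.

Using the convergent recurrence p_i = a_i*p_{i-1} + p_{i-2}, q_i = a_i*q_{i-1} + q_{i-2} with p_{-2}=0, p_{-1}=1, q_{-2}=1, q_{-1}=0:
  i=0: a_0=1, p_0 = 1*1 + 0 = 1, q_0 = 1*0 + 1 = 1.
  i=1: a_1=9, p_1 = 9*1 + 1 = 10, q_1 = 9*1 + 0 = 9.
  i=2: a_2=6, p_2 = 6*10 + 1 = 61, q_2 = 6*9 + 1 = 55.
  i=3: a_3=9, p_3 = 9*61 + 10 = 559, q_3 = 9*55 + 9 = 504.
  i=4: a_4=7, p_4 = 7*559 + 61 = 3974, q_4 = 7*504 + 55 = 3583.
  i=5: a_5=8, p_5 = 8*3974 + 559 = 32351, q_5 = 8*3583 + 504 = 29168.
  i=6: a_6=1, p_6 = 1*32351 + 3974 = 36325, q_6 = 1*29168 + 3583 = 32751.
  i=7: a_7=10, p_7 = 10*36325 + 32351 = 395601, q_7 = 10*32751 + 29168 = 356678.

1/1, 10/9, 61/55, 559/504, 3974/3583, 32351/29168, 36325/32751, 395601/356678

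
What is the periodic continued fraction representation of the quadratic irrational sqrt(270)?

[16; (2, 3, 6, 3, 2, 32)]

Write x_i = (sqrt(270) + m_i)/d_i with (m_0, d_0) = (0, 1). a_0 = floor(sqrt(270)) = 16, since 16^2 = 256 <= 270 < 289 = 17^2.
Iterate m_{i+1} = d_i*a_i - m_i, d_{i+1} = (270 - m_{i+1}^2)/d_i, a_{i+1} = floor((a_0 + m_{i+1})/d_{i+1}):
  m_1 = 1*16 - 0 = 16, d_1 = (270 - 16^2)/1 = 14/1 = 14, a_1 = floor((16 + 16)/14) = 2.
  m_2 = 14*2 - 16 = 12, d_2 = (270 - 12^2)/14 = 126/14 = 9, a_2 = floor((16 + 12)/9) = 3.
  m_3 = 9*3 - 12 = 15, d_3 = (270 - 15^2)/9 = 45/9 = 5, a_3 = floor((16 + 15)/5) = 6.
  m_4 = 5*6 - 15 = 15, d_4 = (270 - 15^2)/5 = 45/5 = 9, a_4 = floor((16 + 15)/9) = 3.
  m_5 = 9*3 - 15 = 12, d_5 = (270 - 12^2)/9 = 126/9 = 14, a_5 = floor((16 + 12)/14) = 2.
  m_6 = 14*2 - 12 = 16, d_6 = (270 - 16^2)/14 = 14/14 = 1, a_6 = floor((16 + 16)/1) = 32.
  m_7 = 1*32 - 16 = 16, d_7 = (270 - 16^2)/1 = 14/1 = 14: (m_7, d_7) = (m_1, d_1) = (16, 14), so from here the quotients repeat a_1, ..., a_6; the period length is 6.
Hence the expansion of sqrt(270) is a_0 = 16 followed by the repeating block 2, 3, 6, 3, 2, 32 (period 6).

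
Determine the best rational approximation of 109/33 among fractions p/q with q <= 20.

33/10

Expand x = 109/33 as a continued fraction with the Euclidean algorithm:
  109 = 3*33 + 10, so a_0 = 3.
  33 = 3*10 + 3, so a_1 = 3.
  10 = 3*3 + 1, so a_2 = 3.
  3 = 3*1 + 0, so a_3 = 3.
so x = [3; 3, 3, 3].
Convergents (p_i = a_i*p_{i-1} + p_{i-2}, q_i = a_i*q_{i-1} + q_{i-2} with p_{-2}=0, p_{-1}=1, q_{-2}=1, q_{-1}=0), until the denominator exceeds 20:
  i=0: a_0=3, p_0 = 3*1 + 0 = 3, q_0 = 3*0 + 1 = 1.
  i=1: a_1=3, p_1 = 3*3 + 1 = 10, q_1 = 3*1 + 0 = 3.
  i=2: a_2=3, p_2 = 3*10 + 3 = 33, q_2 = 3*3 + 1 = 10.
  i=3: a_3=3, p_3 = 3*33 + 10 = 109, q_3 = 3*10 + 3 = 33.
q_3 = 33 > 20, so the last convergent with denominator <= 20 is p_2/q_2 = 33/10.
The closest fraction with denominator <= 20 is either p_2/q_2 or the intermediate fraction (k*p_2 + p_1)/(k*q_2 + q_1) with the largest k >= 1 whose denominator stays <= 20; these approach x as k grows, and every other convergent or intermediate fraction in range is farther away.
Largest k: floor((20 - q_1)/q_2) = floor((20 - 3)/10) = 1.
That gives (1*33 + 10)/(1*10 + 3) = 43/13.
Compare the errors: |x - 33/10| = |109*10 - 33*33|/(33*10) = 1/330, and |x - 43/13| = |109*13 - 43*33|/(33*13) = 2/429.
Cross-multiplying, 1*429 = 429 < 660 = 2*330, so 1/330 is smaller: the convergent 33/10 is closer to x than 43/13.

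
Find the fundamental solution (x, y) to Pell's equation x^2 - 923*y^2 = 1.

(x, y) = (638, 21)

First expand sqrt(923) as a continued fraction. With x_i = (sqrt(923) + m_i)/d_i and (m_0, d_0) = (0, 1): a_0 = floor(sqrt(923)) = 30, since 30^2 = 900 <= 923 < 961 = 31^2.
Iterate m_{i+1} = d_i*a_i - m_i, d_{i+1} = (923 - m_{i+1}^2)/d_i, a_{i+1} = floor((a_0 + m_{i+1})/d_{i+1}):
  m_1 = 1*30 - 0 = 30, d_1 = (923 - 30^2)/1 = 23/1 = 23, a_1 = floor((30 + 30)/23) = 2.
  m_2 = 23*2 - 30 = 16, d_2 = (923 - 16^2)/23 = 667/23 = 29, a_2 = floor((30 + 16)/29) = 1.
  m_3 = 29*1 - 16 = 13, d_3 = (923 - 13^2)/29 = 754/29 = 26, a_3 = floor((30 + 13)/26) = 1.
  m_4 = 26*1 - 13 = 13, d_4 = (923 - 13^2)/26 = 754/26 = 29, a_4 = floor((30 + 13)/29) = 1.
  m_5 = 29*1 - 13 = 16, d_5 = (923 - 16^2)/29 = 667/29 = 23, a_5 = floor((30 + 16)/23) = 2.
  m_6 = 23*2 - 16 = 30, d_6 = (923 - 30^2)/23 = 23/23 = 1, a_6 = floor((30 + 30)/1) = 60.
  m_7 = 1*60 - 30 = 30, d_7 = (923 - 30^2)/1 = 23/1 = 23: (m_7, d_7) = (m_1, d_1) = (30, 23), so from here the quotients repeat a_1, ..., a_6; the period length is 6.
So sqrt(923) = [30; (2, 1, 1, 1, 2, 60)] with period length k = 6.
k is even, so the fundamental solution of x^2 - 923y^2 = 1 is (p_{k-1}, q_{k-1}) = (p_5, q_5); compute convergents through index 5.
Convergents (p_i = a_i*p_{i-1} + p_{i-2}, q_i = a_i*q_{i-1} + q_{i-2} with p_{-2}=0, p_{-1}=1, q_{-2}=1, q_{-1}=0):
  i=0: a_0=30, p_0 = 30*1 + 0 = 30, q_0 = 30*0 + 1 = 1.
  i=1: a_1=2, p_1 = 2*30 + 1 = 61, q_1 = 2*1 + 0 = 2.
  i=2: a_2=1, p_2 = 1*61 + 30 = 91, q_2 = 1*2 + 1 = 3.
  i=3: a_3=1, p_3 = 1*91 + 61 = 152, q_3 = 1*3 + 2 = 5.
  i=4: a_4=1, p_4 = 1*152 + 91 = 243, q_4 = 1*5 + 3 = 8.
  i=5: a_5=2, p_5 = 2*243 + 152 = 638, q_5 = 2*8 + 5 = 21.
Check: 638^2 - 923*21^2 = 407044 - 407043 = 1, so (x, y) = (638, 21) solves the equation, and by the theorem it is the least positive solution.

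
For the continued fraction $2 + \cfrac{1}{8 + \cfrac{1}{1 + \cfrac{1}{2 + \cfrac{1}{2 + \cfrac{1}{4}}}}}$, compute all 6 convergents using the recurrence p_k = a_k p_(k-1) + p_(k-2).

Using the convergent recurrence p_i = a_i*p_{i-1} + p_{i-2}, q_i = a_i*q_{i-1} + q_{i-2} with p_{-2}=0, p_{-1}=1, q_{-2}=1, q_{-1}=0:
  i=0: a_0=2, p_0 = 2*1 + 0 = 2, q_0 = 2*0 + 1 = 1.
  i=1: a_1=8, p_1 = 8*2 + 1 = 17, q_1 = 8*1 + 0 = 8.
  i=2: a_2=1, p_2 = 1*17 + 2 = 19, q_2 = 1*8 + 1 = 9.
  i=3: a_3=2, p_3 = 2*19 + 17 = 55, q_3 = 2*9 + 8 = 26.
  i=4: a_4=2, p_4 = 2*55 + 19 = 129, q_4 = 2*26 + 9 = 61.
  i=5: a_5=4, p_5 = 4*129 + 55 = 571, q_5 = 4*61 + 26 = 270.

2/1, 17/8, 19/9, 55/26, 129/61, 571/270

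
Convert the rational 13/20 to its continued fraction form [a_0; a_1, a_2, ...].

Run the Euclidean algorithm on 13 and 20; the successive quotients are the partial quotients a_0, a_1, ... (each step inverts the fractional part left over by the previous one):
  13 = 0*20 + 13, so a_0 = 0.
  20 = 1*13 + 7, so a_1 = 1.
  13 = 1*7 + 6, so a_2 = 1.
  7 = 1*6 + 1, so a_3 = 1.
  6 = 6*1 + 0, so a_4 = 6.
The remainder reaches 0 after 5 divisions, so the expansion has 5 partial quotients, read off in order.

[0; 1, 1, 1, 6]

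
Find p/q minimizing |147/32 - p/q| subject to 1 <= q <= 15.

23/5

Expand x = 147/32 as a continued fraction with the Euclidean algorithm:
  147 = 4*32 + 19, so a_0 = 4.
  32 = 1*19 + 13, so a_1 = 1.
  19 = 1*13 + 6, so a_2 = 1.
  13 = 2*6 + 1, so a_3 = 2.
  6 = 6*1 + 0, so a_4 = 6.
so x = [4; 1, 1, 2, 6].
Convergents (p_i = a_i*p_{i-1} + p_{i-2}, q_i = a_i*q_{i-1} + q_{i-2} with p_{-2}=0, p_{-1}=1, q_{-2}=1, q_{-1}=0), until the denominator exceeds 15:
  i=0: a_0=4, p_0 = 4*1 + 0 = 4, q_0 = 4*0 + 1 = 1.
  i=1: a_1=1, p_1 = 1*4 + 1 = 5, q_1 = 1*1 + 0 = 1.
  i=2: a_2=1, p_2 = 1*5 + 4 = 9, q_2 = 1*1 + 1 = 2.
  i=3: a_3=2, p_3 = 2*9 + 5 = 23, q_3 = 2*2 + 1 = 5.
  i=4: a_4=6, p_4 = 6*23 + 9 = 147, q_4 = 6*5 + 2 = 32.
q_4 = 32 > 15, so the last convergent with denominator <= 15 is p_3/q_3 = 23/5.
The closest fraction with denominator <= 15 is either p_3/q_3 or the intermediate fraction (k*p_3 + p_2)/(k*q_3 + q_2) with the largest k >= 1 whose denominator stays <= 15; these approach x as k grows, and every other convergent or intermediate fraction in range is farther away.
Largest k: floor((15 - q_2)/q_3) = floor((15 - 2)/5) = 2.
That gives (2*23 + 9)/(2*5 + 2) = 55/12.
Compare the errors: |x - 23/5| = |147*5 - 23*32|/(32*5) = 1/160, and |x - 55/12| = |147*12 - 55*32|/(32*12) = 4/384.
Cross-multiplying, 1*384 = 384 < 640 = 4*160, so 1/160 is smaller: the convergent 23/5 is closer to x than 55/12.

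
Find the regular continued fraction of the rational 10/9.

Run the Euclidean algorithm on 10 and 9; the successive quotients are the partial quotients a_0, a_1, ... (each step inverts the fractional part left over by the previous one):
  10 = 1*9 + 1, so a_0 = 1.
  9 = 9*1 + 0, so a_1 = 9.
The remainder reaches 0 after 2 divisions, so the expansion has 2 partial quotients, read off in order.

[1; 9]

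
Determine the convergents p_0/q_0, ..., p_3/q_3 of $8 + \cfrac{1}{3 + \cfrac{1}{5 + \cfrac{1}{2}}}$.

8/1, 25/3, 133/16, 291/35

Using the convergent recurrence p_i = a_i*p_{i-1} + p_{i-2}, q_i = a_i*q_{i-1} + q_{i-2} with p_{-2}=0, p_{-1}=1, q_{-2}=1, q_{-1}=0:
  i=0: a_0=8, p_0 = 8*1 + 0 = 8, q_0 = 8*0 + 1 = 1.
  i=1: a_1=3, p_1 = 3*8 + 1 = 25, q_1 = 3*1 + 0 = 3.
  i=2: a_2=5, p_2 = 5*25 + 8 = 133, q_2 = 5*3 + 1 = 16.
  i=3: a_3=2, p_3 = 2*133 + 25 = 291, q_3 = 2*16 + 3 = 35.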